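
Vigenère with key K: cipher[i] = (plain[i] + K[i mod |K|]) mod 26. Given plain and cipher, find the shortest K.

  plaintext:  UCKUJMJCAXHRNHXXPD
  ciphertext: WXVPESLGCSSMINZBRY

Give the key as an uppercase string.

  i= 0: W-U =  2 → C
  i= 1: X-C = 21 → V
  i= 2: V-K = 11 → L
  i= 3: P-U = 21 → V
  i= 4: E-J = 21 → V
  i= 5: S-M =  6 → G
  i= 6: L-J =  2 → C
  i= 7: G-C =  4 → E
  i= 8: C-A =  2 → C
  i= 9: S-X = 21 → V
  i=10: S-H = 11 → L
  i=11: M-R = 21 → V
  i=12: I-N = 21 → V
  i=13: N-H =  6 → G
  i=14: Z-X =  2 → C
  i=15: B-X =  4 → E
  i=16: R-P =  2 → C
  i=17: Y-D = 21 → V
  shifts repeat with period 8: CVLVVGCE

CVLVVGCE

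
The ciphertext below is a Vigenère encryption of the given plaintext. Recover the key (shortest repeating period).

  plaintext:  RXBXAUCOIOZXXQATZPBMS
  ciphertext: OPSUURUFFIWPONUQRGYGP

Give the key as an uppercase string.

XSRXU

  i= 0: O-R = 23 → X
  i= 1: P-X = 18 → S
  i= 2: S-B = 17 → R
  i= 3: U-X = 23 → X
  i= 4: U-A = 20 → U
  i= 5: R-U = 23 → X
  i= 6: U-C = 18 → S
  i= 7: F-O = 17 → R
  i= 8: F-I = 23 → X
  i= 9: I-O = 20 → U
  i=10: W-Z = 23 → X
  i=11: P-X = 18 → S
  i=12: O-X = 17 → R
  i=13: N-Q = 23 → X
  i=14: U-A = 20 → U
  i=15: Q-T = 23 → X
  i=16: R-Z = 18 → S
  i=17: G-P = 17 → R
  i=18: Y-B = 23 → X
  i=19: G-M = 20 → U
  i=20: P-S = 23 → X
  shifts repeat with period 5: XSRXU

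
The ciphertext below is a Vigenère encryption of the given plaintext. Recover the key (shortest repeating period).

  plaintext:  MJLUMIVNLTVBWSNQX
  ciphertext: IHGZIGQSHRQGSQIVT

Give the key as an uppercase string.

WYVF

  i= 0: I-M = 22 → W
  i= 1: H-J = 24 → Y
  i= 2: G-L = 21 → V
  i= 3: Z-U =  5 → F
  i= 4: I-M = 22 → W
  i= 5: G-I = 24 → Y
  i= 6: Q-V = 21 → V
  i= 7: S-N =  5 → F
  i= 8: H-L = 22 → W
  i= 9: R-T = 24 → Y
  i=10: Q-V = 21 → V
  i=11: G-B =  5 → F
  i=12: S-W = 22 → W
  i=13: Q-S = 24 → Y
  i=14: I-N = 21 → V
  i=15: V-Q =  5 → F
  i=16: T-X = 22 → W
  shifts repeat with period 4: WYVF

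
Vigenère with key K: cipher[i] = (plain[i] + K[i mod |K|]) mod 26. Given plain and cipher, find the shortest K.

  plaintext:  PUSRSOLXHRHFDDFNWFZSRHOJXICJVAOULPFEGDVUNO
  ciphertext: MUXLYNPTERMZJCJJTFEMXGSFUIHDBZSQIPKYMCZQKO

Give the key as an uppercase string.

XAFUGZEW

  i= 0: M-P = 23 → X
  i= 1: U-U =  0 → A
  i= 2: X-S =  5 → F
  i= 3: L-R = 20 → U
  i= 4: Y-S =  6 → G
  i= 5: N-O = 25 → Z
  i= 6: P-L =  4 → E
  i= 7: T-X = 22 → W
  i= 8: E-H = 23 → X
  i= 9: R-R =  0 → A
  i=10: M-H =  5 → F
  i=11: Z-F = 20 → U
  i=12: J-D =  6 → G
  i=13: C-D = 25 → Z
  i=14: J-F =  4 → E
  i=15: J-N = 22 → W
  i=16: T-W = 23 → X
  i=17: F-F =  0 → A
  i=18: E-Z =  5 → F
  i=19: M-S = 20 → U
  i=20: X-R =  6 → G
  i=21: G-H = 25 → Z
  i=22: S-O =  4 → E
  i=23: F-J = 22 → W
  i=24: U-X = 23 → X
  i=25: I-I =  0 → A
  i=26: H-C =  5 → F
  i=27: D-J = 20 → U
  i=28: B-V =  6 → G
  i=29: Z-A = 25 → Z
  i=30: S-O =  4 → E
  i=31: Q-U = 22 → W
  i=32: I-L = 23 → X
  i=33: P-P =  0 → A
  i=34: K-F =  5 → F
  i=35: Y-E = 20 → U
  i=36: M-G =  6 → G
  i=37: C-D = 25 → Z
  i=38: Z-V =  4 → E
  i=39: Q-U = 22 → W
  i=40: K-N = 23 → X
  i=41: O-O =  0 → A
  shifts repeat with period 8: XAFUGZEW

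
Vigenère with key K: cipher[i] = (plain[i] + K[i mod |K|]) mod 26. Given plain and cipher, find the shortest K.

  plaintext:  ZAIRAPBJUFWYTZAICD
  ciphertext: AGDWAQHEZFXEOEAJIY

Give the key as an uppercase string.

  i= 0: A-Z =  1 → B
  i= 1: G-A =  6 → G
  i= 2: D-I = 21 → V
  i= 3: W-R =  5 → F
  i= 4: A-A =  0 → A
  i= 5: Q-P =  1 → B
  i= 6: H-B =  6 → G
  i= 7: E-J = 21 → V
  i= 8: Z-U =  5 → F
  i= 9: F-F =  0 → A
  i=10: X-W =  1 → B
  i=11: E-Y =  6 → G
  i=12: O-T = 21 → V
  i=13: E-Z =  5 → F
  i=14: A-A =  0 → A
  i=15: J-I =  1 → B
  i=16: I-C =  6 → G
  i=17: Y-D = 21 → V
  shifts repeat with period 5: BGVFA

BGVFA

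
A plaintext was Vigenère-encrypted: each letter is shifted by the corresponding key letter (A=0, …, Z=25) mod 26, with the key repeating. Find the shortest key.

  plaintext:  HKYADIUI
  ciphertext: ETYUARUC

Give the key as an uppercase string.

  i= 0: E-H = 23 → X
  i= 1: T-K =  9 → J
  i= 2: Y-Y =  0 → A
  i= 3: U-A = 20 → U
  i= 4: A-D = 23 → X
  i= 5: R-I =  9 → J
  i= 6: U-U =  0 → A
  i= 7: C-I = 20 → U
  shifts repeat with period 4: XJAU

XJAU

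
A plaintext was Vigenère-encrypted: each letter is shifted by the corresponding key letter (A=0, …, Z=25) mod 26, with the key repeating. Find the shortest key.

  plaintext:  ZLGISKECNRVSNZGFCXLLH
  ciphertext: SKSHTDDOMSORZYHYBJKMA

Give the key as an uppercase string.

  i= 0: S-Z = 19 → T
  i= 1: K-L = 25 → Z
  i= 2: S-G = 12 → M
  i= 3: H-I = 25 → Z
  i= 4: T-S =  1 → B
  i= 5: D-K = 19 → T
  i= 6: D-E = 25 → Z
  i= 7: O-C = 12 → M
  i= 8: M-N = 25 → Z
  i= 9: S-R =  1 → B
  i=10: O-V = 19 → T
  i=11: R-S = 25 → Z
  i=12: Z-N = 12 → M
  i=13: Y-Z = 25 → Z
  i=14: H-G =  1 → B
  i=15: Y-F = 19 → T
  i=16: B-C = 25 → Z
  i=17: J-X = 12 → M
  i=18: K-L = 25 → Z
  i=19: M-L =  1 → B
  i=20: A-H = 19 → T
  shifts repeat with period 5: TZMZB

TZMZB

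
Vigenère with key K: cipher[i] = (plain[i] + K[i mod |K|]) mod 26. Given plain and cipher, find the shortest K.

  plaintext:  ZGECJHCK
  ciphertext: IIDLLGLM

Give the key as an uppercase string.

JCZ

  i= 0: I-Z =  9 → J
  i= 1: I-G =  2 → C
  i= 2: D-E = 25 → Z
  i= 3: L-C =  9 → J
  i= 4: L-J =  2 → C
  i= 5: G-H = 25 → Z
  i= 6: L-C =  9 → J
  i= 7: M-K =  2 → C
  shifts repeat with period 3: JCZ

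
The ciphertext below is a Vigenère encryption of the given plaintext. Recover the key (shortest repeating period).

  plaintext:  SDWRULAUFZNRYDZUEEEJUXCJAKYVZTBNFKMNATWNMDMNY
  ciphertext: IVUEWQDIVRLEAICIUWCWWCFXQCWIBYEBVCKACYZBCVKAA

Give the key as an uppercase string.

QSYNCFDO

  i= 0: I-S = 16 → Q
  i= 1: V-D = 18 → S
  i= 2: U-W = 24 → Y
  i= 3: E-R = 13 → N
  i= 4: W-U =  2 → C
  i= 5: Q-L =  5 → F
  i= 6: D-A =  3 → D
  i= 7: I-U = 14 → O
  i= 8: V-F = 16 → Q
  i= 9: R-Z = 18 → S
  i=10: L-N = 24 → Y
  i=11: E-R = 13 → N
  i=12: A-Y =  2 → C
  i=13: I-D =  5 → F
  i=14: C-Z =  3 → D
  i=15: I-U = 14 → O
  i=16: U-E = 16 → Q
  i=17: W-E = 18 → S
  i=18: C-E = 24 → Y
  i=19: W-J = 13 → N
  i=20: W-U =  2 → C
  i=21: C-X =  5 → F
  i=22: F-C =  3 → D
  i=23: X-J = 14 → O
  i=24: Q-A = 16 → Q
  i=25: C-K = 18 → S
  i=26: W-Y = 24 → Y
  i=27: I-V = 13 → N
  i=28: B-Z =  2 → C
  i=29: Y-T =  5 → F
  i=30: E-B =  3 → D
  i=31: B-N = 14 → O
  i=32: V-F = 16 → Q
  i=33: C-K = 18 → S
  i=34: K-M = 24 → Y
  i=35: A-N = 13 → N
  i=36: C-A =  2 → C
  i=37: Y-T =  5 → F
  i=38: Z-W =  3 → D
  i=39: B-N = 14 → O
  i=40: C-M = 16 → Q
  i=41: V-D = 18 → S
  i=42: K-M = 24 → Y
  i=43: A-N = 13 → N
  i=44: A-Y =  2 → C
  shifts repeat with period 8: QSYNCFDO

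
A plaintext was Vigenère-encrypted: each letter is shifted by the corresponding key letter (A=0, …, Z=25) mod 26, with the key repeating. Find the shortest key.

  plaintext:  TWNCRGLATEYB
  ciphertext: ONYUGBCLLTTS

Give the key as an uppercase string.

  i= 0: O-T = 21 → V
  i= 1: N-W = 17 → R
  i= 2: Y-N = 11 → L
  i= 3: U-C = 18 → S
  i= 4: G-R = 15 → P
  i= 5: B-G = 21 → V
  i= 6: C-L = 17 → R
  i= 7: L-A = 11 → L
  i= 8: L-T = 18 → S
  i= 9: T-E = 15 → P
  i=10: T-Y = 21 → V
  i=11: S-B = 17 → R
  shifts repeat with period 5: VRLSP

VRLSP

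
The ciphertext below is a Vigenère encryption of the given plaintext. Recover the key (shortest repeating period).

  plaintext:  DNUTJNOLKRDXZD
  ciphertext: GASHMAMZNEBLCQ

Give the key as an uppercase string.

DNYO

  i= 0: G-D =  3 → D
  i= 1: A-N = 13 → N
  i= 2: S-U = 24 → Y
  i= 3: H-T = 14 → O
  i= 4: M-J =  3 → D
  i= 5: A-N = 13 → N
  i= 6: M-O = 24 → Y
  i= 7: Z-L = 14 → O
  i= 8: N-K =  3 → D
  i= 9: E-R = 13 → N
  i=10: B-D = 24 → Y
  i=11: L-X = 14 → O
  i=12: C-Z =  3 → D
  i=13: Q-D = 13 → N
  shifts repeat with period 4: DNYO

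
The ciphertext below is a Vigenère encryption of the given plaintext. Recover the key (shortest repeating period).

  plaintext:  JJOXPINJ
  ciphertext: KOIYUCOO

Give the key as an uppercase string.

BFU

  i= 0: K-J =  1 → B
  i= 1: O-J =  5 → F
  i= 2: I-O = 20 → U
  i= 3: Y-X =  1 → B
  i= 4: U-P =  5 → F
  i= 5: C-I = 20 → U
  i= 6: O-N =  1 → B
  i= 7: O-J =  5 → F
  shifts repeat with period 3: BFU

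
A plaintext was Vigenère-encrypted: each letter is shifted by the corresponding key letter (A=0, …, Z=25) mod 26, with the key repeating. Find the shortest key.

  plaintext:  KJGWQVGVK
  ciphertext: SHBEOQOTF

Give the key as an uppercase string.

IYV

  i= 0: S-K =  8 → I
  i= 1: H-J = 24 → Y
  i= 2: B-G = 21 → V
  i= 3: E-W =  8 → I
  i= 4: O-Q = 24 → Y
  i= 5: Q-V = 21 → V
  i= 6: O-G =  8 → I
  i= 7: T-V = 24 → Y
  i= 8: F-K = 21 → V
  shifts repeat with period 3: IYV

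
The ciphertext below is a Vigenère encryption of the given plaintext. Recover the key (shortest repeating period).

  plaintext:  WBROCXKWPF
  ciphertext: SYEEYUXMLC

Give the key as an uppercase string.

  i= 0: S-W = 22 → W
  i= 1: Y-B = 23 → X
  i= 2: E-R = 13 → N
  i= 3: E-O = 16 → Q
  i= 4: Y-C = 22 → W
  i= 5: U-X = 23 → X
  i= 6: X-K = 13 → N
  i= 7: M-W = 16 → Q
  i= 8: L-P = 22 → W
  i= 9: C-F = 23 → X
  shifts repeat with period 4: WXNQ

WXNQ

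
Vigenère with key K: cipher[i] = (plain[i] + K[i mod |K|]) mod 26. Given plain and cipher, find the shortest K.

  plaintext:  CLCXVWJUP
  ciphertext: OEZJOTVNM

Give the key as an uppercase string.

  i= 0: O-C = 12 → M
  i= 1: E-L = 19 → T
  i= 2: Z-C = 23 → X
  i= 3: J-X = 12 → M
  i= 4: O-V = 19 → T
  i= 5: T-W = 23 → X
  i= 6: V-J = 12 → M
  i= 7: N-U = 19 → T
  i= 8: M-P = 23 → X
  shifts repeat with period 3: MTX

MTX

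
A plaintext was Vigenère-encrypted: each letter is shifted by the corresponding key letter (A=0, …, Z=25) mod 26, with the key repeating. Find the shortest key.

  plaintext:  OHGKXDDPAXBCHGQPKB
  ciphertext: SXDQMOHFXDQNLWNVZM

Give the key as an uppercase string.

EQXGPL

  i= 0: S-O =  4 → E
  i= 1: X-H = 16 → Q
  i= 2: D-G = 23 → X
  i= 3: Q-K =  6 → G
  i= 4: M-X = 15 → P
  i= 5: O-D = 11 → L
  i= 6: H-D =  4 → E
  i= 7: F-P = 16 → Q
  i= 8: X-A = 23 → X
  i= 9: D-X =  6 → G
  i=10: Q-B = 15 → P
  i=11: N-C = 11 → L
  i=12: L-H =  4 → E
  i=13: W-G = 16 → Q
  i=14: N-Q = 23 → X
  i=15: V-P =  6 → G
  i=16: Z-K = 15 → P
  i=17: M-B = 11 → L
  shifts repeat with period 6: EQXGPL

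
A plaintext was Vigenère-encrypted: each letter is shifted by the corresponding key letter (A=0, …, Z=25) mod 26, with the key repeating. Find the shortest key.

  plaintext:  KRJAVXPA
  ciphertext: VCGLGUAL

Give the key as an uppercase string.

  i= 0: V-K = 11 → L
  i= 1: C-R = 11 → L
  i= 2: G-J = 23 → X
  i= 3: L-A = 11 → L
  i= 4: G-V = 11 → L
  i= 5: U-X = 23 → X
  i= 6: A-P = 11 → L
  i= 7: L-A = 11 → L
  shifts repeat with period 3: LLX

LLX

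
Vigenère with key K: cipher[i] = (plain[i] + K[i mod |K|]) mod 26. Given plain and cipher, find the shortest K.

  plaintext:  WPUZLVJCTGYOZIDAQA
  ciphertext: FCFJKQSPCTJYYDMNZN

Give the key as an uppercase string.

JNLKZVJN

  i= 0: F-W =  9 → J
  i= 1: C-P = 13 → N
  i= 2: F-U = 11 → L
  i= 3: J-Z = 10 → K
  i= 4: K-L = 25 → Z
  i= 5: Q-V = 21 → V
  i= 6: S-J =  9 → J
  i= 7: P-C = 13 → N
  i= 8: C-T =  9 → J
  i= 9: T-G = 13 → N
  i=10: J-Y = 11 → L
  i=11: Y-O = 10 → K
  i=12: Y-Z = 25 → Z
  i=13: D-I = 21 → V
  i=14: M-D =  9 → J
  i=15: N-A = 13 → N
  i=16: Z-Q =  9 → J
  i=17: N-A = 13 → N
  shifts repeat with period 8: JNLKZVJN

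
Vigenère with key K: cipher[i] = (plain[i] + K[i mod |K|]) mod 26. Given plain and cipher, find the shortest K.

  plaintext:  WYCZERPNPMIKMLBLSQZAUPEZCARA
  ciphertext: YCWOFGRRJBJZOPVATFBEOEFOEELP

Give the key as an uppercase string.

CEUPBP

  i= 0: Y-W =  2 → C
  i= 1: C-Y =  4 → E
  i= 2: W-C = 20 → U
  i= 3: O-Z = 15 → P
  i= 4: F-E =  1 → B
  i= 5: G-R = 15 → P
  i= 6: R-P =  2 → C
  i= 7: R-N =  4 → E
  i= 8: J-P = 20 → U
  i= 9: B-M = 15 → P
  i=10: J-I =  1 → B
  i=11: Z-K = 15 → P
  i=12: O-M =  2 → C
  i=13: P-L =  4 → E
  i=14: V-B = 20 → U
  i=15: A-L = 15 → P
  i=16: T-S =  1 → B
  i=17: F-Q = 15 → P
  i=18: B-Z =  2 → C
  i=19: E-A =  4 → E
  i=20: O-U = 20 → U
  i=21: E-P = 15 → P
  i=22: F-E =  1 → B
  i=23: O-Z = 15 → P
  i=24: E-C =  2 → C
  i=25: E-A =  4 → E
  i=26: L-R = 20 → U
  i=27: P-A = 15 → P
  shifts repeat with period 6: CEUPBP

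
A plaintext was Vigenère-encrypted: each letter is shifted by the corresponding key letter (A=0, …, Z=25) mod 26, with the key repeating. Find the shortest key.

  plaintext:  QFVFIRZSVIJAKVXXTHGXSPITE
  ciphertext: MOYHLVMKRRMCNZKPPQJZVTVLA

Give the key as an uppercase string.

WJDCDENS

  i= 0: M-Q = 22 → W
  i= 1: O-F =  9 → J
  i= 2: Y-V =  3 → D
  i= 3: H-F =  2 → C
  i= 4: L-I =  3 → D
  i= 5: V-R =  4 → E
  i= 6: M-Z = 13 → N
  i= 7: K-S = 18 → S
  i= 8: R-V = 22 → W
  i= 9: R-I =  9 → J
  i=10: M-J =  3 → D
  i=11: C-A =  2 → C
  i=12: N-K =  3 → D
  i=13: Z-V =  4 → E
  i=14: K-X = 13 → N
  i=15: P-X = 18 → S
  i=16: P-T = 22 → W
  i=17: Q-H =  9 → J
  i=18: J-G =  3 → D
  i=19: Z-X =  2 → C
  i=20: V-S =  3 → D
  i=21: T-P =  4 → E
  i=22: V-I = 13 → N
  i=23: L-T = 18 → S
  i=24: A-E = 22 → W
  shifts repeat with period 8: WJDCDENS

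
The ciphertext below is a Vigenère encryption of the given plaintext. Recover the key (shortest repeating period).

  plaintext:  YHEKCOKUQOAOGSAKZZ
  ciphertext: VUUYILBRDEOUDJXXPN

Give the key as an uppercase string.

  i= 0: V-Y = 23 → X
  i= 1: U-H = 13 → N
  i= 2: U-E = 16 → Q
  i= 3: Y-K = 14 → O
  i= 4: I-C =  6 → G
  i= 5: L-O = 23 → X
  i= 6: B-K = 17 → R
  i= 7: R-U = 23 → X
  i= 8: D-Q = 13 → N
  i= 9: E-O = 16 → Q
  i=10: O-A = 14 → O
  i=11: U-O =  6 → G
  i=12: D-G = 23 → X
  i=13: J-S = 17 → R
  i=14: X-A = 23 → X
  i=15: X-K = 13 → N
  i=16: P-Z = 16 → Q
  i=17: N-Z = 14 → O
  shifts repeat with period 7: XNQOGXR

XNQOGXR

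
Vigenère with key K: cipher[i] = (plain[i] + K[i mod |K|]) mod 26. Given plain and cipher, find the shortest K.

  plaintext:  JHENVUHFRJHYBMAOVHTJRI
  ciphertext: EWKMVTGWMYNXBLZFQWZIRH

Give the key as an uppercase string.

VPGZAZZR

  i= 0: E-J = 21 → V
  i= 1: W-H = 15 → P
  i= 2: K-E =  6 → G
  i= 3: M-N = 25 → Z
  i= 4: V-V =  0 → A
  i= 5: T-U = 25 → Z
  i= 6: G-H = 25 → Z
  i= 7: W-F = 17 → R
  i= 8: M-R = 21 → V
  i= 9: Y-J = 15 → P
  i=10: N-H =  6 → G
  i=11: X-Y = 25 → Z
  i=12: B-B =  0 → A
  i=13: L-M = 25 → Z
  i=14: Z-A = 25 → Z
  i=15: F-O = 17 → R
  i=16: Q-V = 21 → V
  i=17: W-H = 15 → P
  i=18: Z-T =  6 → G
  i=19: I-J = 25 → Z
  i=20: R-R =  0 → A
  i=21: H-I = 25 → Z
  shifts repeat with period 8: VPGZAZZR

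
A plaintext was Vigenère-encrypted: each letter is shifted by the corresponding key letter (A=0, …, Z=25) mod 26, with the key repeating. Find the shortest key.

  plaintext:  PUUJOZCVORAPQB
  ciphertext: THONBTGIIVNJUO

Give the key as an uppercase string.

ENU

  i= 0: T-P =  4 → E
  i= 1: H-U = 13 → N
  i= 2: O-U = 20 → U
  i= 3: N-J =  4 → E
  i= 4: B-O = 13 → N
  i= 5: T-Z = 20 → U
  i= 6: G-C =  4 → E
  i= 7: I-V = 13 → N
  i= 8: I-O = 20 → U
  i= 9: V-R =  4 → E
  i=10: N-A = 13 → N
  i=11: J-P = 20 → U
  i=12: U-Q =  4 → E
  i=13: O-B = 13 → N
  shifts repeat with period 3: ENU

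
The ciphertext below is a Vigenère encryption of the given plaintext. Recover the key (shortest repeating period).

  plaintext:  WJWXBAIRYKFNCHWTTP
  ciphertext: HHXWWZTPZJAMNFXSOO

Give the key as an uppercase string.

LYBZVZ

  i= 0: H-W = 11 → L
  i= 1: H-J = 24 → Y
  i= 2: X-W =  1 → B
  i= 3: W-X = 25 → Z
  i= 4: W-B = 21 → V
  i= 5: Z-A = 25 → Z
  i= 6: T-I = 11 → L
  i= 7: P-R = 24 → Y
  i= 8: Z-Y =  1 → B
  i= 9: J-K = 25 → Z
  i=10: A-F = 21 → V
  i=11: M-N = 25 → Z
  i=12: N-C = 11 → L
  i=13: F-H = 24 → Y
  i=14: X-W =  1 → B
  i=15: S-T = 25 → Z
  i=16: O-T = 21 → V
  i=17: O-P = 25 → Z
  shifts repeat with period 6: LYBZVZ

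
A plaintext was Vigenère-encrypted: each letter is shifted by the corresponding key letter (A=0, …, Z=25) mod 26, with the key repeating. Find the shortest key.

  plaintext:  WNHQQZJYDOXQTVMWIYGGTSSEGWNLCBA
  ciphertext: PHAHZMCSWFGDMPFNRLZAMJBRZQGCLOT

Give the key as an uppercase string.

  i= 0: P-W = 19 → T
  i= 1: H-N = 20 → U
  i= 2: A-H = 19 → T
  i= 3: H-Q = 17 → R
  i= 4: Z-Q =  9 → J
  i= 5: M-Z = 13 → N
  i= 6: C-J = 19 → T
  i= 7: S-Y = 20 → U
  i= 8: W-D = 19 → T
  i= 9: F-O = 17 → R
  i=10: G-X =  9 → J
  i=11: D-Q = 13 → N
  i=12: M-T = 19 → T
  i=13: P-V = 20 → U
  i=14: F-M = 19 → T
  i=15: N-W = 17 → R
  i=16: R-I =  9 → J
  i=17: L-Y = 13 → N
  i=18: Z-G = 19 → T
  i=19: A-G = 20 → U
  i=20: M-T = 19 → T
  i=21: J-S = 17 → R
  i=22: B-S =  9 → J
  i=23: R-E = 13 → N
  i=24: Z-G = 19 → T
  i=25: Q-W = 20 → U
  i=26: G-N = 19 → T
  i=27: C-L = 17 → R
  i=28: L-C =  9 → J
  i=29: O-B = 13 → N
  i=30: T-A = 19 → T
  shifts repeat with period 6: TUTRJN

TUTRJN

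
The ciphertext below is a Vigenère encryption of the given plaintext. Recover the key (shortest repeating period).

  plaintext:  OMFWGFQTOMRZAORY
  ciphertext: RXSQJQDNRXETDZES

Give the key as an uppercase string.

  i= 0: R-O =  3 → D
  i= 1: X-M = 11 → L
  i= 2: S-F = 13 → N
  i= 3: Q-W = 20 → U
  i= 4: J-G =  3 → D
  i= 5: Q-F = 11 → L
  i= 6: D-Q = 13 → N
  i= 7: N-T = 20 → U
  i= 8: R-O =  3 → D
  i= 9: X-M = 11 → L
  i=10: E-R = 13 → N
  i=11: T-Z = 20 → U
  i=12: D-A =  3 → D
  i=13: Z-O = 11 → L
  i=14: E-R = 13 → N
  i=15: S-Y = 20 → U
  shifts repeat with period 4: DLNU

DLNU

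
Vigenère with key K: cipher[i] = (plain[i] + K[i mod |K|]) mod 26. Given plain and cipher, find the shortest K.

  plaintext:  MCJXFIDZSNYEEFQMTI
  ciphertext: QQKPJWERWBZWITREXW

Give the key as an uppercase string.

EOBS

  i= 0: Q-M =  4 → E
  i= 1: Q-C = 14 → O
  i= 2: K-J =  1 → B
  i= 3: P-X = 18 → S
  i= 4: J-F =  4 → E
  i= 5: W-I = 14 → O
  i= 6: E-D =  1 → B
  i= 7: R-Z = 18 → S
  i= 8: W-S =  4 → E
  i= 9: B-N = 14 → O
  i=10: Z-Y =  1 → B
  i=11: W-E = 18 → S
  i=12: I-E =  4 → E
  i=13: T-F = 14 → O
  i=14: R-Q =  1 → B
  i=15: E-M = 18 → S
  i=16: X-T =  4 → E
  i=17: W-I = 14 → O
  shifts repeat with period 4: EOBS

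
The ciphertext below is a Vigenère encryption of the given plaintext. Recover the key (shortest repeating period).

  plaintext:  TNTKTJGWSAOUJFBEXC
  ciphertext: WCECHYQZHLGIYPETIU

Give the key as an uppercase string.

DPLSOPK

  i= 0: W-T =  3 → D
  i= 1: C-N = 15 → P
  i= 2: E-T = 11 → L
  i= 3: C-K = 18 → S
  i= 4: H-T = 14 → O
  i= 5: Y-J = 15 → P
  i= 6: Q-G = 10 → K
  i= 7: Z-W =  3 → D
  i= 8: H-S = 15 → P
  i= 9: L-A = 11 → L
  i=10: G-O = 18 → S
  i=11: I-U = 14 → O
  i=12: Y-J = 15 → P
  i=13: P-F = 10 → K
  i=14: E-B =  3 → D
  i=15: T-E = 15 → P
  i=16: I-X = 11 → L
  i=17: U-C = 18 → S
  shifts repeat with period 7: DPLSOPK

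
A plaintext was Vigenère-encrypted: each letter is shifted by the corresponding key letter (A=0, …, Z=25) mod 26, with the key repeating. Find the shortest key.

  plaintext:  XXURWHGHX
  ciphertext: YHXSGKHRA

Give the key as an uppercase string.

BKD

  i= 0: Y-X =  1 → B
  i= 1: H-X = 10 → K
  i= 2: X-U =  3 → D
  i= 3: S-R =  1 → B
  i= 4: G-W = 10 → K
  i= 5: K-H =  3 → D
  i= 6: H-G =  1 → B
  i= 7: R-H = 10 → K
  i= 8: A-X =  3 → D
  shifts repeat with period 3: BKD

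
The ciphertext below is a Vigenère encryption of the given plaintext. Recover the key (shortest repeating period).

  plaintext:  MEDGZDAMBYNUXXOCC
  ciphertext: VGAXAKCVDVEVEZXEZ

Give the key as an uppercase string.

JCXRBHC

  i= 0: V-M =  9 → J
  i= 1: G-E =  2 → C
  i= 2: A-D = 23 → X
  i= 3: X-G = 17 → R
  i= 4: A-Z =  1 → B
  i= 5: K-D =  7 → H
  i= 6: C-A =  2 → C
  i= 7: V-M =  9 → J
  i= 8: D-B =  2 → C
  i= 9: V-Y = 23 → X
  i=10: E-N = 17 → R
  i=11: V-U =  1 → B
  i=12: E-X =  7 → H
  i=13: Z-X =  2 → C
  i=14: X-O =  9 → J
  i=15: E-C =  2 → C
  i=16: Z-C = 23 → X
  shifts repeat with period 7: JCXRBHC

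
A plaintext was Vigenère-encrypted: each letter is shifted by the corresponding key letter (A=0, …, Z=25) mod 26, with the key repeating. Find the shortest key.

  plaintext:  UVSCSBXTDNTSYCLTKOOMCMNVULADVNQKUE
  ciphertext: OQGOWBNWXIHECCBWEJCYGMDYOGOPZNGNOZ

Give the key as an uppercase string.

  i= 0: O-U = 20 → U
  i= 1: Q-V = 21 → V
  i= 2: G-S = 14 → O
  i= 3: O-C = 12 → M
  i= 4: W-S =  4 → E
  i= 5: B-B =  0 → A
  i= 6: N-X = 16 → Q
  i= 7: W-T =  3 → D
  i= 8: X-D = 20 → U
  i= 9: I-N = 21 → V
  i=10: H-T = 14 → O
  i=11: E-S = 12 → M
  i=12: C-Y =  4 → E
  i=13: C-C =  0 → A
  i=14: B-L = 16 → Q
  i=15: W-T =  3 → D
  i=16: E-K = 20 → U
  i=17: J-O = 21 → V
  i=18: C-O = 14 → O
  i=19: Y-M = 12 → M
  i=20: G-C =  4 → E
  i=21: M-M =  0 → A
  i=22: D-N = 16 → Q
  i=23: Y-V =  3 → D
  i=24: O-U = 20 → U
  i=25: G-L = 21 → V
  i=26: O-A = 14 → O
  i=27: P-D = 12 → M
  i=28: Z-V =  4 → E
  i=29: N-N =  0 → A
  i=30: G-Q = 16 → Q
  i=31: N-K =  3 → D
  i=32: O-U = 20 → U
  i=33: Z-E = 21 → V
  shifts repeat with period 8: UVOMEAQD

UVOMEAQD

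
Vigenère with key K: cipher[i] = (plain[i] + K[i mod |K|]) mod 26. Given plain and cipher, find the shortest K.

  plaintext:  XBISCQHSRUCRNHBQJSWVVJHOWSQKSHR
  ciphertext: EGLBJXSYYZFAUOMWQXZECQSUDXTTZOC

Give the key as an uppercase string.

HFDJHHLG

  i= 0: E-X =  7 → H
  i= 1: G-B =  5 → F
  i= 2: L-I =  3 → D
  i= 3: B-S =  9 → J
  i= 4: J-C =  7 → H
  i= 5: X-Q =  7 → H
  i= 6: S-H = 11 → L
  i= 7: Y-S =  6 → G
  i= 8: Y-R =  7 → H
  i= 9: Z-U =  5 → F
  i=10: F-C =  3 → D
  i=11: A-R =  9 → J
  i=12: U-N =  7 → H
  i=13: O-H =  7 → H
  i=14: M-B = 11 → L
  i=15: W-Q =  6 → G
  i=16: Q-J =  7 → H
  i=17: X-S =  5 → F
  i=18: Z-W =  3 → D
  i=19: E-V =  9 → J
  i=20: C-V =  7 → H
  i=21: Q-J =  7 → H
  i=22: S-H = 11 → L
  i=23: U-O =  6 → G
  i=24: D-W =  7 → H
  i=25: X-S =  5 → F
  i=26: T-Q =  3 → D
  i=27: T-K =  9 → J
  i=28: Z-S =  7 → H
  i=29: O-H =  7 → H
  i=30: C-R = 11 → L
  shifts repeat with period 8: HFDJHHLG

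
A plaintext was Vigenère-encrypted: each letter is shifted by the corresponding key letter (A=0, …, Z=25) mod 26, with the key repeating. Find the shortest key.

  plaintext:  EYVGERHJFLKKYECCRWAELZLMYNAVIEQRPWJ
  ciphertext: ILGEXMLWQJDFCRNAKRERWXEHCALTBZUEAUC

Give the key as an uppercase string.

ENLYTV

  i= 0: I-E =  4 → E
  i= 1: L-Y = 13 → N
  i= 2: G-V = 11 → L
  i= 3: E-G = 24 → Y
  i= 4: X-E = 19 → T
  i= 5: M-R = 21 → V
  i= 6: L-H =  4 → E
  i= 7: W-J = 13 → N
  i= 8: Q-F = 11 → L
  i= 9: J-L = 24 → Y
  i=10: D-K = 19 → T
  i=11: F-K = 21 → V
  i=12: C-Y =  4 → E
  i=13: R-E = 13 → N
  i=14: N-C = 11 → L
  i=15: A-C = 24 → Y
  i=16: K-R = 19 → T
  i=17: R-W = 21 → V
  i=18: E-A =  4 → E
  i=19: R-E = 13 → N
  i=20: W-L = 11 → L
  i=21: X-Z = 24 → Y
  i=22: E-L = 19 → T
  i=23: H-M = 21 → V
  i=24: C-Y =  4 → E
  i=25: A-N = 13 → N
  i=26: L-A = 11 → L
  i=27: T-V = 24 → Y
  i=28: B-I = 19 → T
  i=29: Z-E = 21 → V
  i=30: U-Q =  4 → E
  i=31: E-R = 13 → N
  i=32: A-P = 11 → L
  i=33: U-W = 24 → Y
  i=34: C-J = 19 → T
  shifts repeat with period 6: ENLYTV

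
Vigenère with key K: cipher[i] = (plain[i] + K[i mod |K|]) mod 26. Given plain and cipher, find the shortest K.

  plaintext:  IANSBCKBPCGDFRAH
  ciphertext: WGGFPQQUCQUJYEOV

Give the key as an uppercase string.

  i= 0: W-I = 14 → O
  i= 1: G-A =  6 → G
  i= 2: G-N = 19 → T
  i= 3: F-S = 13 → N
  i= 4: P-B = 14 → O
  i= 5: Q-C = 14 → O
  i= 6: Q-K =  6 → G
  i= 7: U-B = 19 → T
  i= 8: C-P = 13 → N
  i= 9: Q-C = 14 → O
  i=10: U-G = 14 → O
  i=11: J-D =  6 → G
  i=12: Y-F = 19 → T
  i=13: E-R = 13 → N
  i=14: O-A = 14 → O
  i=15: V-H = 14 → O
  shifts repeat with period 5: OGTNO

OGTNO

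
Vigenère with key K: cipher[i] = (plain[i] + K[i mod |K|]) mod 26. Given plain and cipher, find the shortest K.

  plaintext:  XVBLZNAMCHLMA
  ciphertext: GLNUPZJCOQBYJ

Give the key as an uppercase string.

JQM

  i= 0: G-X =  9 → J
  i= 1: L-V = 16 → Q
  i= 2: N-B = 12 → M
  i= 3: U-L =  9 → J
  i= 4: P-Z = 16 → Q
  i= 5: Z-N = 12 → M
  i= 6: J-A =  9 → J
  i= 7: C-M = 16 → Q
  i= 8: O-C = 12 → M
  i= 9: Q-H =  9 → J
  i=10: B-L = 16 → Q
  i=11: Y-M = 12 → M
  i=12: J-A =  9 → J
  shifts repeat with period 3: JQM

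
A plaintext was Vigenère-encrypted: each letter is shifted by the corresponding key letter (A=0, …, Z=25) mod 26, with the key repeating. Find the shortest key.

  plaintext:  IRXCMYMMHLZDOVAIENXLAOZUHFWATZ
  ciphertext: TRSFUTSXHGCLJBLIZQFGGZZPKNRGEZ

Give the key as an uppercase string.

LAVDIVG

  i= 0: T-I = 11 → L
  i= 1: R-R =  0 → A
  i= 2: S-X = 21 → V
  i= 3: F-C =  3 → D
  i= 4: U-M =  8 → I
  i= 5: T-Y = 21 → V
  i= 6: S-M =  6 → G
  i= 7: X-M = 11 → L
  i= 8: H-H =  0 → A
  i= 9: G-L = 21 → V
  i=10: C-Z =  3 → D
  i=11: L-D =  8 → I
  i=12: J-O = 21 → V
  i=13: B-V =  6 → G
  i=14: L-A = 11 → L
  i=15: I-I =  0 → A
  i=16: Z-E = 21 → V
  i=17: Q-N =  3 → D
  i=18: F-X =  8 → I
  i=19: G-L = 21 → V
  i=20: G-A =  6 → G
  i=21: Z-O = 11 → L
  i=22: Z-Z =  0 → A
  i=23: P-U = 21 → V
  i=24: K-H =  3 → D
  i=25: N-F =  8 → I
  i=26: R-W = 21 → V
  i=27: G-A =  6 → G
  i=28: E-T = 11 → L
  i=29: Z-Z =  0 → A
  shifts repeat with period 7: LAVDIVG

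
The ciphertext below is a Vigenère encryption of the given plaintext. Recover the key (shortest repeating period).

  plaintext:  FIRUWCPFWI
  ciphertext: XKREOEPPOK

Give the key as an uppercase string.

  i= 0: X-F = 18 → S
  i= 1: K-I =  2 → C
  i= 2: R-R =  0 → A
  i= 3: E-U = 10 → K
  i= 4: O-W = 18 → S
  i= 5: E-C =  2 → C
  i= 6: P-P =  0 → A
  i= 7: P-F = 10 → K
  i= 8: O-W = 18 → S
  i= 9: K-I =  2 → C
  shifts repeat with period 4: SCAK

SCAK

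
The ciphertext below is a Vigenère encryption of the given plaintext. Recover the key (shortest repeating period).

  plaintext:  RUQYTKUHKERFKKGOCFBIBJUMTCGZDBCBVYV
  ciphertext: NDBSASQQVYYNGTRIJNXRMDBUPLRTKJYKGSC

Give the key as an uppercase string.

WJLUHI

  i= 0: N-R = 22 → W
  i= 1: D-U =  9 → J
  i= 2: B-Q = 11 → L
  i= 3: S-Y = 20 → U
  i= 4: A-T =  7 → H
  i= 5: S-K =  8 → I
  i= 6: Q-U = 22 → W
  i= 7: Q-H =  9 → J
  i= 8: V-K = 11 → L
  i= 9: Y-E = 20 → U
  i=10: Y-R =  7 → H
  i=11: N-F =  8 → I
  i=12: G-K = 22 → W
  i=13: T-K =  9 → J
  i=14: R-G = 11 → L
  i=15: I-O = 20 → U
  i=16: J-C =  7 → H
  i=17: N-F =  8 → I
  i=18: X-B = 22 → W
  i=19: R-I =  9 → J
  i=20: M-B = 11 → L
  i=21: D-J = 20 → U
  i=22: B-U =  7 → H
  i=23: U-M =  8 → I
  i=24: P-T = 22 → W
  i=25: L-C =  9 → J
  i=26: R-G = 11 → L
  i=27: T-Z = 20 → U
  i=28: K-D =  7 → H
  i=29: J-B =  8 → I
  i=30: Y-C = 22 → W
  i=31: K-B =  9 → J
  i=32: G-V = 11 → L
  i=33: S-Y = 20 → U
  i=34: C-V =  7 → H
  shifts repeat with period 6: WJLUHI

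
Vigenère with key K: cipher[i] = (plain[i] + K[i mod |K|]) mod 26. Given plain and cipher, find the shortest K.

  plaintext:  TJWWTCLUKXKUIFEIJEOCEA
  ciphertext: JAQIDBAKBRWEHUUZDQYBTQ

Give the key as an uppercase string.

  i= 0: J-T = 16 → Q
  i= 1: A-J = 17 → R
  i= 2: Q-W = 20 → U
  i= 3: I-W = 12 → M
  i= 4: D-T = 10 → K
  i= 5: B-C = 25 → Z
  i= 6: A-L = 15 → P
  i= 7: K-U = 16 → Q
  i= 8: B-K = 17 → R
  i= 9: R-X = 20 → U
  i=10: W-K = 12 → M
  i=11: E-U = 10 → K
  i=12: H-I = 25 → Z
  i=13: U-F = 15 → P
  i=14: U-E = 16 → Q
  i=15: Z-I = 17 → R
  i=16: D-J = 20 → U
  i=17: Q-E = 12 → M
  i=18: Y-O = 10 → K
  i=19: B-C = 25 → Z
  i=20: T-E = 15 → P
  i=21: Q-A = 16 → Q
  shifts repeat with period 7: QRUMKZP

QRUMKZP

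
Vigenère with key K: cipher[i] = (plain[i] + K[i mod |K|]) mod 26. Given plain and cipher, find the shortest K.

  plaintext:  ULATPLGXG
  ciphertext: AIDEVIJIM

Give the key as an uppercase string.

  i= 0: A-U =  6 → G
  i= 1: I-L = 23 → X
  i= 2: D-A =  3 → D
  i= 3: E-T = 11 → L
  i= 4: V-P =  6 → G
  i= 5: I-L = 23 → X
  i= 6: J-G =  3 → D
  i= 7: I-X = 11 → L
  i= 8: M-G =  6 → G
  shifts repeat with period 4: GXDL

GXDL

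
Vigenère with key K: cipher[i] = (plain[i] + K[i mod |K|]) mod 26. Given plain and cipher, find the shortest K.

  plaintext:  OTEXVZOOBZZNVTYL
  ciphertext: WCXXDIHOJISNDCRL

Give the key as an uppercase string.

  i= 0: W-O =  8 → I
  i= 1: C-T =  9 → J
  i= 2: X-E = 19 → T
  i= 3: X-X =  0 → A
  i= 4: D-V =  8 → I
  i= 5: I-Z =  9 → J
  i= 6: H-O = 19 → T
  i= 7: O-O =  0 → A
  i= 8: J-B =  8 → I
  i= 9: I-Z =  9 → J
  i=10: S-Z = 19 → T
  i=11: N-N =  0 → A
  i=12: D-V =  8 → I
  i=13: C-T =  9 → J
  i=14: R-Y = 19 → T
  i=15: L-L =  0 → A
  shifts repeat with period 4: IJTA

IJTA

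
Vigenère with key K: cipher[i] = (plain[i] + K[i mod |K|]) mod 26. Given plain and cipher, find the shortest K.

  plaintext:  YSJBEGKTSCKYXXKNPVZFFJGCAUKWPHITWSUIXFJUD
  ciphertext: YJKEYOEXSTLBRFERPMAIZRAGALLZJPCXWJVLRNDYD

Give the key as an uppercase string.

  i= 0: Y-Y =  0 → A
  i= 1: J-S = 17 → R
  i= 2: K-J =  1 → B
  i= 3: E-B =  3 → D
  i= 4: Y-E = 20 → U
  i= 5: O-G =  8 → I
  i= 6: E-K = 20 → U
  i= 7: X-T =  4 → E
  i= 8: S-S =  0 → A
  i= 9: T-C = 17 → R
  i=10: L-K =  1 → B
  i=11: B-Y =  3 → D
  i=12: R-X = 20 → U
  i=13: F-X =  8 → I
  i=14: E-K = 20 → U
  i=15: R-N =  4 → E
  i=16: P-P =  0 → A
  i=17: M-V = 17 → R
  i=18: A-Z =  1 → B
  i=19: I-F =  3 → D
  i=20: Z-F = 20 → U
  i=21: R-J =  8 → I
  i=22: A-G = 20 → U
  i=23: G-C =  4 → E
  i=24: A-A =  0 → A
  i=25: L-U = 17 → R
  i=26: L-K =  1 → B
  i=27: Z-W =  3 → D
  i=28: J-P = 20 → U
  i=29: P-H =  8 → I
  i=30: C-I = 20 → U
  i=31: X-T =  4 → E
  i=32: W-W =  0 → A
  i=33: J-S = 17 → R
  i=34: V-U =  1 → B
  i=35: L-I =  3 → D
  i=36: R-X = 20 → U
  i=37: N-F =  8 → I
  i=38: D-J = 20 → U
  i=39: Y-U =  4 → E
  i=40: D-D =  0 → A
  shifts repeat with period 8: ARBDUIUE

ARBDUIUE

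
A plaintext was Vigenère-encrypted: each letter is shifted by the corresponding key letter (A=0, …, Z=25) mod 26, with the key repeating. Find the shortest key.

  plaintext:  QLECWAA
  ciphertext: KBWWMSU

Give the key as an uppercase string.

UQS

  i= 0: K-Q = 20 → U
  i= 1: B-L = 16 → Q
  i= 2: W-E = 18 → S
  i= 3: W-C = 20 → U
  i= 4: M-W = 16 → Q
  i= 5: S-A = 18 → S
  i= 6: U-A = 20 → U
  shifts repeat with period 3: UQS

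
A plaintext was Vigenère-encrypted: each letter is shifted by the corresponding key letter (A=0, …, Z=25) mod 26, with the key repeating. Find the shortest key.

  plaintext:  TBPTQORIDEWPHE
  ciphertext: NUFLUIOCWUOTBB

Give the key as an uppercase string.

  i= 0: N-T = 20 → U
  i= 1: U-B = 19 → T
  i= 2: F-P = 16 → Q
  i= 3: L-T = 18 → S
  i= 4: U-Q =  4 → E
  i= 5: I-O = 20 → U
  i= 6: O-R = 23 → X
  i= 7: C-I = 20 → U
  i= 8: W-D = 19 → T
  i= 9: U-E = 16 → Q
  i=10: O-W = 18 → S
  i=11: T-P =  4 → E
  i=12: B-H = 20 → U
  i=13: B-E = 23 → X
  shifts repeat with period 7: UTQSEUX

UTQSEUX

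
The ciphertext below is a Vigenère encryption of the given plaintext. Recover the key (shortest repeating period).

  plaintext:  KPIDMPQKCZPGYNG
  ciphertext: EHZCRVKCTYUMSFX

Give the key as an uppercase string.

  i= 0: E-K = 20 → U
  i= 1: H-P = 18 → S
  i= 2: Z-I = 17 → R
  i= 3: C-D = 25 → Z
  i= 4: R-M =  5 → F
  i= 5: V-P =  6 → G
  i= 6: K-Q = 20 → U
  i= 7: C-K = 18 → S
  i= 8: T-C = 17 → R
  i= 9: Y-Z = 25 → Z
  i=10: U-P =  5 → F
  i=11: M-G =  6 → G
  i=12: S-Y = 20 → U
  i=13: F-N = 18 → S
  i=14: X-G = 17 → R
  shifts repeat with period 6: USRZFG

USRZFG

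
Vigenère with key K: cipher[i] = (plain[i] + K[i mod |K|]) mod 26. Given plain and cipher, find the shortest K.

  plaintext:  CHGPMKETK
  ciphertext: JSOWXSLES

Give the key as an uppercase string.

HLI

  i= 0: J-C =  7 → H
  i= 1: S-H = 11 → L
  i= 2: O-G =  8 → I
  i= 3: W-P =  7 → H
  i= 4: X-M = 11 → L
  i= 5: S-K =  8 → I
  i= 6: L-E =  7 → H
  i= 7: E-T = 11 → L
  i= 8: S-K =  8 → I
  shifts repeat with period 3: HLI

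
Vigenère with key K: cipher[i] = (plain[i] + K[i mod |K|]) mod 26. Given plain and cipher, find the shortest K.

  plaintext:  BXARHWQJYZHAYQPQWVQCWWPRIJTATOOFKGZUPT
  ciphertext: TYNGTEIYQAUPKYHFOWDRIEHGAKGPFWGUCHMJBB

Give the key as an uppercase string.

  i= 0: T-B = 18 → S
  i= 1: Y-X =  1 → B
  i= 2: N-A = 13 → N
  i= 3: G-R = 15 → P
  i= 4: T-H = 12 → M
  i= 5: E-W =  8 → I
  i= 6: I-Q = 18 → S
  i= 7: Y-J = 15 → P
  i= 8: Q-Y = 18 → S
  i= 9: A-Z =  1 → B
  i=10: U-H = 13 → N
  i=11: P-A = 15 → P
  i=12: K-Y = 12 → M
  i=13: Y-Q =  8 → I
  i=14: H-P = 18 → S
  i=15: F-Q = 15 → P
  i=16: O-W = 18 → S
  i=17: W-V =  1 → B
  i=18: D-Q = 13 → N
  i=19: R-C = 15 → P
  i=20: I-W = 12 → M
  i=21: E-W =  8 → I
  i=22: H-P = 18 → S
  i=23: G-R = 15 → P
  i=24: A-I = 18 → S
  i=25: K-J =  1 → B
  i=26: G-T = 13 → N
  i=27: P-A = 15 → P
  i=28: F-T = 12 → M
  i=29: W-O =  8 → I
  i=30: G-O = 18 → S
  i=31: U-F = 15 → P
  i=32: C-K = 18 → S
  i=33: H-G =  1 → B
  i=34: M-Z = 13 → N
  i=35: J-U = 15 → P
  i=36: B-P = 12 → M
  i=37: B-T =  8 → I
  shifts repeat with period 8: SBNPMISP

SBNPMISP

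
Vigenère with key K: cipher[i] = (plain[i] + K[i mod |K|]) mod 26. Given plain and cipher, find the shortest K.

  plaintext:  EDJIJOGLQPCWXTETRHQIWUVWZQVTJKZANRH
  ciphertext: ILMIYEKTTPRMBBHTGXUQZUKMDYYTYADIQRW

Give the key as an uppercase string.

EIDAPQ

  i= 0: I-E =  4 → E
  i= 1: L-D =  8 → I
  i= 2: M-J =  3 → D
  i= 3: I-I =  0 → A
  i= 4: Y-J = 15 → P
  i= 5: E-O = 16 → Q
  i= 6: K-G =  4 → E
  i= 7: T-L =  8 → I
  i= 8: T-Q =  3 → D
  i= 9: P-P =  0 → A
  i=10: R-C = 15 → P
  i=11: M-W = 16 → Q
  i=12: B-X =  4 → E
  i=13: B-T =  8 → I
  i=14: H-E =  3 → D
  i=15: T-T =  0 → A
  i=16: G-R = 15 → P
  i=17: X-H = 16 → Q
  i=18: U-Q =  4 → E
  i=19: Q-I =  8 → I
  i=20: Z-W =  3 → D
  i=21: U-U =  0 → A
  i=22: K-V = 15 → P
  i=23: M-W = 16 → Q
  i=24: D-Z =  4 → E
  i=25: Y-Q =  8 → I
  i=26: Y-V =  3 → D
  i=27: T-T =  0 → A
  i=28: Y-J = 15 → P
  i=29: A-K = 16 → Q
  i=30: D-Z =  4 → E
  i=31: I-A =  8 → I
  i=32: Q-N =  3 → D
  i=33: R-R =  0 → A
  i=34: W-H = 15 → P
  shifts repeat with period 6: EIDAPQ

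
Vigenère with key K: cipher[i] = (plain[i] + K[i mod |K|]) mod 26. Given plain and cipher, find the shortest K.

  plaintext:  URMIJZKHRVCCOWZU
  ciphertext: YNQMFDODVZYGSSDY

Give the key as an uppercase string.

  i= 0: Y-U =  4 → E
  i= 1: N-R = 22 → W
  i= 2: Q-M =  4 → E
  i= 3: M-I =  4 → E
  i= 4: F-J = 22 → W
  i= 5: D-Z =  4 → E
  i= 6: O-K =  4 → E
  i= 7: D-H = 22 → W
  i= 8: V-R =  4 → E
  i= 9: Z-V =  4 → E
  i=10: Y-C = 22 → W
  i=11: G-C =  4 → E
  i=12: S-O =  4 → E
  i=13: S-W = 22 → W
  i=14: D-Z =  4 → E
  i=15: Y-U =  4 → E
  shifts repeat with period 3: EWE

EWE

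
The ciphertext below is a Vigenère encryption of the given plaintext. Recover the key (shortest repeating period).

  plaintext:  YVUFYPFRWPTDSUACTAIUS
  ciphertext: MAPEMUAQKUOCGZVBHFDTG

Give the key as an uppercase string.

  i= 0: M-Y = 14 → O
  i= 1: A-V =  5 → F
  i= 2: P-U = 21 → V
  i= 3: E-F = 25 → Z
  i= 4: M-Y = 14 → O
  i= 5: U-P =  5 → F
  i= 6: A-F = 21 → V
  i= 7: Q-R = 25 → Z
  i= 8: K-W = 14 → O
  i= 9: U-P =  5 → F
  i=10: O-T = 21 → V
  i=11: C-D = 25 → Z
  i=12: G-S = 14 → O
  i=13: Z-U =  5 → F
  i=14: V-A = 21 → V
  i=15: B-C = 25 → Z
  i=16: H-T = 14 → O
  i=17: F-A =  5 → F
  i=18: D-I = 21 → V
  i=19: T-U = 25 → Z
  i=20: G-S = 14 → O
  shifts repeat with period 4: OFVZ

OFVZ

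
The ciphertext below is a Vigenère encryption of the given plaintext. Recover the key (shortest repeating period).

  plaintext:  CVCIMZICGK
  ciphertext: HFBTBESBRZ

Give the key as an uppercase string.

FKZLP

  i= 0: H-C =  5 → F
  i= 1: F-V = 10 → K
  i= 2: B-C = 25 → Z
  i= 3: T-I = 11 → L
  i= 4: B-M = 15 → P
  i= 5: E-Z =  5 → F
  i= 6: S-I = 10 → K
  i= 7: B-C = 25 → Z
  i= 8: R-G = 11 → L
  i= 9: Z-K = 15 → P
  shifts repeat with period 5: FKZLP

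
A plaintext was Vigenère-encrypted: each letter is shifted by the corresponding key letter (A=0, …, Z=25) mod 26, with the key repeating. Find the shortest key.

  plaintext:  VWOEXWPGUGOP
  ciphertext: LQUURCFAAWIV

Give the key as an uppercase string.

  i= 0: L-V = 16 → Q
  i= 1: Q-W = 20 → U
  i= 2: U-O =  6 → G
  i= 3: U-E = 16 → Q
  i= 4: R-X = 20 → U
  i= 5: C-W =  6 → G
  i= 6: F-P = 16 → Q
  i= 7: A-G = 20 → U
  i= 8: A-U =  6 → G
  i= 9: W-G = 16 → Q
  i=10: I-O = 20 → U
  i=11: V-P =  6 → G
  shifts repeat with period 3: QUG

QUG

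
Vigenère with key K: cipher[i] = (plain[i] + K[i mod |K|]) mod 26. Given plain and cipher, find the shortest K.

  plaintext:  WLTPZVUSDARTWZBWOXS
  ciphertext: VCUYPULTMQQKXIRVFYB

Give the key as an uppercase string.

ZRBJQ

  i= 0: V-W = 25 → Z
  i= 1: C-L = 17 → R
  i= 2: U-T =  1 → B
  i= 3: Y-P =  9 → J
  i= 4: P-Z = 16 → Q
  i= 5: U-V = 25 → Z
  i= 6: L-U = 17 → R
  i= 7: T-S =  1 → B
  i= 8: M-D =  9 → J
  i= 9: Q-A = 16 → Q
  i=10: Q-R = 25 → Z
  i=11: K-T = 17 → R
  i=12: X-W =  1 → B
  i=13: I-Z =  9 → J
  i=14: R-B = 16 → Q
  i=15: V-W = 25 → Z
  i=16: F-O = 17 → R
  i=17: Y-X =  1 → B
  i=18: B-S =  9 → J
  shifts repeat with period 5: ZRBJQ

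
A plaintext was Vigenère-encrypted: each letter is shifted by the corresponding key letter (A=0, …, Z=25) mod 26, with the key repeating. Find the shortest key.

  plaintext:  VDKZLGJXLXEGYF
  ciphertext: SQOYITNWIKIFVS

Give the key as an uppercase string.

  i= 0: S-V = 23 → X
  i= 1: Q-D = 13 → N
  i= 2: O-K =  4 → E
  i= 3: Y-Z = 25 → Z
  i= 4: I-L = 23 → X
  i= 5: T-G = 13 → N
  i= 6: N-J =  4 → E
  i= 7: W-X = 25 → Z
  i= 8: I-L = 23 → X
  i= 9: K-X = 13 → N
  i=10: I-E =  4 → E
  i=11: F-G = 25 → Z
  i=12: V-Y = 23 → X
  i=13: S-F = 13 → N
  shifts repeat with period 4: XNEZ

XNEZ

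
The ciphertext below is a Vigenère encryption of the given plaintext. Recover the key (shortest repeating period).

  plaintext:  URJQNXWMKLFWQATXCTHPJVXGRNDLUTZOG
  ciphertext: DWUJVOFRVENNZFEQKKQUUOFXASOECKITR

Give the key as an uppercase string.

  i= 0: D-U =  9 → J
  i= 1: W-R =  5 → F
  i= 2: U-J = 11 → L
  i= 3: J-Q = 19 → T
  i= 4: V-N =  8 → I
  i= 5: O-X = 17 → R
  i= 6: F-W =  9 → J
  i= 7: R-M =  5 → F
  i= 8: V-K = 11 → L
  i= 9: E-L = 19 → T
  i=10: N-F =  8 → I
  i=11: N-W = 17 → R
  i=12: Z-Q =  9 → J
  i=13: F-A =  5 → F
  i=14: E-T = 11 → L
  i=15: Q-X = 19 → T
  i=16: K-C =  8 → I
  i=17: K-T = 17 → R
  i=18: Q-H =  9 → J
  i=19: U-P =  5 → F
  i=20: U-J = 11 → L
  i=21: O-V = 19 → T
  i=22: F-X =  8 → I
  i=23: X-G = 17 → R
  i=24: A-R =  9 → J
  i=25: S-N =  5 → F
  i=26: O-D = 11 → L
  i=27: E-L = 19 → T
  i=28: C-U =  8 → I
  i=29: K-T = 17 → R
  i=30: I-Z =  9 → J
  i=31: T-O =  5 → F
  i=32: R-G = 11 → L
  shifts repeat with period 6: JFLTIR

JFLTIR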